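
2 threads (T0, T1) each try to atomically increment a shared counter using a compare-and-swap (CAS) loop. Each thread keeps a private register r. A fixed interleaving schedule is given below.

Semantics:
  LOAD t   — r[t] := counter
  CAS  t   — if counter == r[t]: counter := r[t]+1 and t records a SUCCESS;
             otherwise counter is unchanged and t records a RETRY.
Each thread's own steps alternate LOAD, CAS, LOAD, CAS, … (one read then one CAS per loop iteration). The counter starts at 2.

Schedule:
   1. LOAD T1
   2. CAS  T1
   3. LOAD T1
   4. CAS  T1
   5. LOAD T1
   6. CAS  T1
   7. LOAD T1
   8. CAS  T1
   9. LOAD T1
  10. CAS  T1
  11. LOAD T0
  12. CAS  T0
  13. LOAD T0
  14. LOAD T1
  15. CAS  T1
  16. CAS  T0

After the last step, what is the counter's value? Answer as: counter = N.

[1] T1.load  rd  (counter 2, T1.r 2)
[2] T1.cas  hit  (counter 3, T1.r 2)
[3] T1.load  rd  (counter 3, T1.r 3)
[4] T1.cas  hit  (counter 4, T1.r 3)
[5] T1.load  rd  (counter 4, T1.r 4)
[6] T1.cas  hit  (counter 5, T1.r 4)
[7] T1.load  rd  (counter 5, T1.r 5)
[8] T1.cas  hit  (counter 6, T1.r 5)
[9] T1.load  rd  (counter 6, T1.r 6)
[10] T1.cas  hit  (counter 7, T1.r 6)
[11] T0.load  rd  (counter 7, T0.r 7)
[12] T0.cas  hit  (counter 8, T0.r 7)
[13] T0.load  rd  (counter 8, T0.r 8)
[14] T1.load  rd  (counter 8, T1.r 8)
[15] T1.cas  hit  (counter 9, T1.r 8)
[16] T0.cas  miss  (counter 9, T0.r 8)

counter = 9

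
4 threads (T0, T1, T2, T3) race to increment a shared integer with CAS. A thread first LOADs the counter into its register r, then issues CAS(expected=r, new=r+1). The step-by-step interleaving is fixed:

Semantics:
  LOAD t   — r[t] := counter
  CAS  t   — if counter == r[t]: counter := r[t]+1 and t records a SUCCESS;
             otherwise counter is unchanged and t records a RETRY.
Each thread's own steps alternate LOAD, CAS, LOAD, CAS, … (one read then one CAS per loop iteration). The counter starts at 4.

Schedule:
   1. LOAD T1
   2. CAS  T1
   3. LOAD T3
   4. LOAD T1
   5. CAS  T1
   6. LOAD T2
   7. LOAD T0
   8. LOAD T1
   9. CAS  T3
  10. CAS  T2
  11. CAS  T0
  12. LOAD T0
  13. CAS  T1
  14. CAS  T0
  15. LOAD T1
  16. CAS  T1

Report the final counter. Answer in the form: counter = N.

step 1: T1 LOAD ⇒ load; ctr=4 reg=4
step 2: T1 CAS ⇒ ok; ctr=5 reg=4
step 3: T3 LOAD ⇒ load; ctr=5 reg=5
step 4: T1 LOAD ⇒ load; ctr=5 reg=5
step 5: T1 CAS ⇒ ok; ctr=6 reg=5
step 6: T2 LOAD ⇒ load; ctr=6 reg=6
step 7: T0 LOAD ⇒ load; ctr=6 reg=6
step 8: T1 LOAD ⇒ load; ctr=6 reg=6
step 9: T3 CAS ⇒ retry; ctr=6 reg=5
step 10: T2 CAS ⇒ ok; ctr=7 reg=6
step 11: T0 CAS ⇒ retry; ctr=7 reg=6
step 12: T0 LOAD ⇒ load; ctr=7 reg=7
step 13: T1 CAS ⇒ retry; ctr=7 reg=6
step 14: T0 CAS ⇒ ok; ctr=8 reg=7
step 15: T1 LOAD ⇒ load; ctr=8 reg=8
step 16: T1 CAS ⇒ ok; ctr=9 reg=8

counter = 9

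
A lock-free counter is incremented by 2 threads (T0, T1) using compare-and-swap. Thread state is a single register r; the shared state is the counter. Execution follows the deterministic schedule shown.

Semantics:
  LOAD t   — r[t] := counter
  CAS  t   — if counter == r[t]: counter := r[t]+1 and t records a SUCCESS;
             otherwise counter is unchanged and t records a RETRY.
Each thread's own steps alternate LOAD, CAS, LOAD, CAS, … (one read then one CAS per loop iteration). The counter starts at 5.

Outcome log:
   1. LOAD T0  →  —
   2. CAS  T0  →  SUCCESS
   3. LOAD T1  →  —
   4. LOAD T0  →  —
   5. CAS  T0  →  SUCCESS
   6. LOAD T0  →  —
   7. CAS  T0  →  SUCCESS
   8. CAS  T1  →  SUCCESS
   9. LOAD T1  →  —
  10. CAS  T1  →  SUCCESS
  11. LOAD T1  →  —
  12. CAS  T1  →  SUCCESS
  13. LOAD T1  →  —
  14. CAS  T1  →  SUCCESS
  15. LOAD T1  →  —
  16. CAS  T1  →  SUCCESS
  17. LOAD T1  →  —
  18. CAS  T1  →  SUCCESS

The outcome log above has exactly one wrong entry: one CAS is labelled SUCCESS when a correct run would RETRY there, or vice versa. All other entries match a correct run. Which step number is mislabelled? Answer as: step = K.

Re-executing:
   1) LOAD T0:  M=5  r_T0=5
   2) CAS  T0:  M=6  r_T0=5 ✓
   3) LOAD T1:  M=6  r_T1=6
   4) LOAD T0:  M=6  r_T0=6
   5) CAS  T0:  M=7  r_T0=6 ✓
   6) LOAD T0:  M=7  r_T0=7
   7) CAS  T0:  M=8  r_T0=7 ✓
   8) CAS  T1:  M=8  r_T1=6 ✗
   9) LOAD T1:  M=8  r_T1=8
  10) CAS  T1:  M=9  r_T1=8 ✓
  11) LOAD T1:  M=9  r_T1=9
  12) CAS  T1:  M=10  r_T1=9 ✓
  13) LOAD T1:  M=10  r_T1=10
  14) CAS  T1:  M=11  r_T1=10 ✓
  15) LOAD T1:  M=11  r_T1=11
  16) CAS  T1:  M=12  r_T1=11 ✓
  17) LOAD T1:  M=12  r_T1=12
  18) CAS  T1:  M=13  r_T1=12 ✓
Log disagrees first at step 8.

step = 8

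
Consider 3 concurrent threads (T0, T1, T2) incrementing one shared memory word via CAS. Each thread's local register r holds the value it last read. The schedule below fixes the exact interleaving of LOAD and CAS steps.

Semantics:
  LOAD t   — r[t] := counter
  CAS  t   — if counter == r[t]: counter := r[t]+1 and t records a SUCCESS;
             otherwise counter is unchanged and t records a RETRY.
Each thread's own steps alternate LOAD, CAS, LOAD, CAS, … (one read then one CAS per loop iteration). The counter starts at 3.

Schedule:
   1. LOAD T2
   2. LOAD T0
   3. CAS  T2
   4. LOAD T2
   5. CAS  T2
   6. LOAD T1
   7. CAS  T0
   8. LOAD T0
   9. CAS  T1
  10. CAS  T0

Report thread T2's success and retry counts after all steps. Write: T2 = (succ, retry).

#1 T2 reads 3
#2 T0 reads 3
#3 T2 CAS(3→4) writes; counter now 4
#4 T2 reads 4
#5 T2 CAS(4→5) writes; counter now 5
#6 T1 reads 5
#7 T0 CAS(3→4) fails; counter now 5
#8 T0 reads 5
#9 T1 CAS(5→6) writes; counter now 6
#10 T0 CAS(5→6) fails; counter now 6

T2 = (2, 0)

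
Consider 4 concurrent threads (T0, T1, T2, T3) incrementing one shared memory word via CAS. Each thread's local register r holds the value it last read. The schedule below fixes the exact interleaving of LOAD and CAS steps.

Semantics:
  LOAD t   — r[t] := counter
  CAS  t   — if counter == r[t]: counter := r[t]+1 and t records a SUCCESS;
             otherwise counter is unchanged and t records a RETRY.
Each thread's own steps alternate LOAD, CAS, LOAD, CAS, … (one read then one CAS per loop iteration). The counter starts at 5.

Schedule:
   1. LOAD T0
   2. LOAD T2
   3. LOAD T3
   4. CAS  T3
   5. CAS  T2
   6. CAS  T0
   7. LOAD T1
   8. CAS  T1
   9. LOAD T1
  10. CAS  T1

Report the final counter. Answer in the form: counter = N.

1. LOAD T0 → mem=5 r[T0]=5 [LOAD]
2. LOAD T2 → mem=5 r[T2]=5 [LOAD]
3. LOAD T3 → mem=5 r[T3]=5 [LOAD]
4. CAS T3 → mem=6 r[T3]=5 [OK]
5. CAS T2 → mem=6 r[T2]=5 [RETRY]
6. CAS T0 → mem=6 r[T0]=5 [RETRY]
7. LOAD T1 → mem=6 r[T1]=6 [LOAD]
8. CAS T1 → mem=7 r[T1]=6 [OK]
9. LOAD T1 → mem=7 r[T1]=7 [LOAD]
10. CAS T1 → mem=8 r[T1]=7 [OK]

counter = 8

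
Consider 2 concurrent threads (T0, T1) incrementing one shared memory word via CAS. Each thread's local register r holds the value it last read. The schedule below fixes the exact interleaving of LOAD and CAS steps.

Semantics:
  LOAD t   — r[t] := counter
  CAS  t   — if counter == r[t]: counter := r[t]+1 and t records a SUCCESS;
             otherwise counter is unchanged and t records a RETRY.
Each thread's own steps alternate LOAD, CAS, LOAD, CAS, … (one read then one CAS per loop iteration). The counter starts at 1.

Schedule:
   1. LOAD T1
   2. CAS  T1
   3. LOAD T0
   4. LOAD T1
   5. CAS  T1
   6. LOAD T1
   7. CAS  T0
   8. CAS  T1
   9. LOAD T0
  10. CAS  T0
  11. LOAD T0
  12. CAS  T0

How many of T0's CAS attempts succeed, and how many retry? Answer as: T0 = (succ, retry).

#1 T1 reads 1
#2 T1 CAS(1→2) writes; counter now 2
#3 T0 reads 2
#4 T1 reads 2
#5 T1 CAS(2→3) writes; counter now 3
#6 T1 reads 3
#7 T0 CAS(2→3) fails; counter now 3
#8 T1 CAS(3→4) writes; counter now 4
#9 T0 reads 4
#10 T0 CAS(4→5) writes; counter now 5
#11 T0 reads 5
#12 T0 CAS(5→6) writes; counter now 6

T0 = (2, 1)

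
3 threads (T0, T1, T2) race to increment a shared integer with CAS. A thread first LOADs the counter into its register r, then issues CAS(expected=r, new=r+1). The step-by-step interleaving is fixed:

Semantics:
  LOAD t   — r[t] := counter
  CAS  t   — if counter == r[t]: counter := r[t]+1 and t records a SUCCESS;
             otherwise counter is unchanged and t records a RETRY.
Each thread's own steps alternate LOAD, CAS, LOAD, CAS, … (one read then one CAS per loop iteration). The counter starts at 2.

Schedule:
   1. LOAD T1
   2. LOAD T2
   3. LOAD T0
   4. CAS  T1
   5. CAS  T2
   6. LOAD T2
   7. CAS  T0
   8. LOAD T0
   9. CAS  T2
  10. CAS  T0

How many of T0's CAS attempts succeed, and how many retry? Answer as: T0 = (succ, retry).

step 1: T1 LOAD ⇒ load; ctr=2 reg=2
step 2: T2 LOAD ⇒ load; ctr=2 reg=2
step 3: T0 LOAD ⇒ load; ctr=2 reg=2
step 4: T1 CAS ⇒ ok; ctr=3 reg=2
step 5: T2 CAS ⇒ retry; ctr=3 reg=2
step 6: T2 LOAD ⇒ load; ctr=3 reg=3
step 7: T0 CAS ⇒ retry; ctr=3 reg=2
step 8: T0 LOAD ⇒ load; ctr=3 reg=3
step 9: T2 CAS ⇒ ok; ctr=4 reg=3
step 10: T0 CAS ⇒ retry; ctr=4 reg=3

T0 = (0, 2)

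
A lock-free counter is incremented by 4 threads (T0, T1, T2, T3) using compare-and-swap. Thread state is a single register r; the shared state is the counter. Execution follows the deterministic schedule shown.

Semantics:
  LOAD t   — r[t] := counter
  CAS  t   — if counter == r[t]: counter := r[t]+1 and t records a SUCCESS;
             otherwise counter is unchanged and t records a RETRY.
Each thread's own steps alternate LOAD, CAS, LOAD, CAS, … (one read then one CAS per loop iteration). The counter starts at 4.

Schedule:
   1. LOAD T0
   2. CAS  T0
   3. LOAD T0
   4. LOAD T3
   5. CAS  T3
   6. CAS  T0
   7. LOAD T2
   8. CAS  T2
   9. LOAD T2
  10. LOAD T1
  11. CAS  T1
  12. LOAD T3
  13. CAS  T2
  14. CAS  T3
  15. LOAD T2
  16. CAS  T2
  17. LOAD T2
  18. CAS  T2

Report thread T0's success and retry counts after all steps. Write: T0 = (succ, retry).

1. LOAD T0 → mem=4 r[T0]=4 [LOAD]
2. CAS T0 → mem=5 r[T0]=4 [OK]
3. LOAD T0 → mem=5 r[T0]=5 [LOAD]
4. LOAD T3 → mem=5 r[T3]=5 [LOAD]
5. CAS T3 → mem=6 r[T3]=5 [OK]
6. CAS T0 → mem=6 r[T0]=5 [RETRY]
7. LOAD T2 → mem=6 r[T2]=6 [LOAD]
8. CAS T2 → mem=7 r[T2]=6 [OK]
9. LOAD T2 → mem=7 r[T2]=7 [LOAD]
10. LOAD T1 → mem=7 r[T1]=7 [LOAD]
11. CAS T1 → mem=8 r[T1]=7 [OK]
12. LOAD T3 → mem=8 r[T3]=8 [LOAD]
13. CAS T2 → mem=8 r[T2]=7 [RETRY]
14. CAS T3 → mem=9 r[T3]=8 [OK]
15. LOAD T2 → mem=9 r[T2]=9 [LOAD]
16. CAS T2 → mem=10 r[T2]=9 [OK]
17. LOAD T2 → mem=10 r[T2]=10 [LOAD]
18. CAS T2 → mem=11 r[T2]=10 [OK]

T0 = (1, 1)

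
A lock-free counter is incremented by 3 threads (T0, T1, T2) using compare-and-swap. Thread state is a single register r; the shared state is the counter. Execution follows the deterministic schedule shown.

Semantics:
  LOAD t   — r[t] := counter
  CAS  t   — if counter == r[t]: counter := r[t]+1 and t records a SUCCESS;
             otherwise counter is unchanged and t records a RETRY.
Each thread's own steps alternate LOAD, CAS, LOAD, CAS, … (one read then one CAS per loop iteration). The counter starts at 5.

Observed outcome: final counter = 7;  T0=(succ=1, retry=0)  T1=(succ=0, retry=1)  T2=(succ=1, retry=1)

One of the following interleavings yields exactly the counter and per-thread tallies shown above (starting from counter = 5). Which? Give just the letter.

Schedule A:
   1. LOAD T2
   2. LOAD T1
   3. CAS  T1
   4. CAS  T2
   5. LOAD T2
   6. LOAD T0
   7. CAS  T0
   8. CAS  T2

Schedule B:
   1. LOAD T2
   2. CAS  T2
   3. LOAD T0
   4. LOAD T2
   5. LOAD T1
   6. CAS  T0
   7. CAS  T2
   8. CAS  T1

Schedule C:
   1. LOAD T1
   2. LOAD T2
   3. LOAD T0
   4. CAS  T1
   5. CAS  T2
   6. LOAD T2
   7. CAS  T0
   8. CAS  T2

Tracing schedule B:
#1 T2 reads 5
#2 T2 CAS(5→6) writes; counter now 6
#3 T0 reads 6
#4 T2 reads 6
#5 T1 reads 6
#6 T0 CAS(6→7) writes; counter now 7
#7 T2 CAS(6→7) fails; counter now 7
#8 T1 CAS(6→7) fails; counter now 7

B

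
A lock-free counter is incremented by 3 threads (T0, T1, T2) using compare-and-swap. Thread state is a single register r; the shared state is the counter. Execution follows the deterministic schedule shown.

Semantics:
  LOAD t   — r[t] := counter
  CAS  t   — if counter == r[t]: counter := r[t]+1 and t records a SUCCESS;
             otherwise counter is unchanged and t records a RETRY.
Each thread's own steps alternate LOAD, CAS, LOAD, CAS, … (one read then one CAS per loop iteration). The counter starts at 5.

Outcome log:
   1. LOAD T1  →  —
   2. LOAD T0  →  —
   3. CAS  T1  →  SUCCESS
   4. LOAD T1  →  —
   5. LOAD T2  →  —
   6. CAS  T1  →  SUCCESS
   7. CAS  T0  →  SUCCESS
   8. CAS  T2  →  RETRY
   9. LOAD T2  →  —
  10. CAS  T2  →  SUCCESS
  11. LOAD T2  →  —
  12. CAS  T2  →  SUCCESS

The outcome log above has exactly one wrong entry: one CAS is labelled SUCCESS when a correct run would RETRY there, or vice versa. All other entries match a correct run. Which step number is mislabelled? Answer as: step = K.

step = 7

Reference trace:
step 1: T1 LOAD ⇒ load; ctr=5 reg=5
step 2: T0 LOAD ⇒ load; ctr=5 reg=5
step 3: T1 CAS ⇒ ok; ctr=6 reg=5
step 4: T1 LOAD ⇒ load; ctr=6 reg=6
step 5: T2 LOAD ⇒ load; ctr=6 reg=6
step 6: T1 CAS ⇒ ok; ctr=7 reg=6
step 7: T0 CAS ⇒ retry; ctr=7 reg=5
step 8: T2 CAS ⇒ retry; ctr=7 reg=6
step 9: T2 LOAD ⇒ load; ctr=7 reg=7
step 10: T2 CAS ⇒ ok; ctr=8 reg=7
step 11: T2 LOAD ⇒ load; ctr=8 reg=8
step 12: T2 CAS ⇒ ok; ctr=9 reg=8
Mismatch at 7.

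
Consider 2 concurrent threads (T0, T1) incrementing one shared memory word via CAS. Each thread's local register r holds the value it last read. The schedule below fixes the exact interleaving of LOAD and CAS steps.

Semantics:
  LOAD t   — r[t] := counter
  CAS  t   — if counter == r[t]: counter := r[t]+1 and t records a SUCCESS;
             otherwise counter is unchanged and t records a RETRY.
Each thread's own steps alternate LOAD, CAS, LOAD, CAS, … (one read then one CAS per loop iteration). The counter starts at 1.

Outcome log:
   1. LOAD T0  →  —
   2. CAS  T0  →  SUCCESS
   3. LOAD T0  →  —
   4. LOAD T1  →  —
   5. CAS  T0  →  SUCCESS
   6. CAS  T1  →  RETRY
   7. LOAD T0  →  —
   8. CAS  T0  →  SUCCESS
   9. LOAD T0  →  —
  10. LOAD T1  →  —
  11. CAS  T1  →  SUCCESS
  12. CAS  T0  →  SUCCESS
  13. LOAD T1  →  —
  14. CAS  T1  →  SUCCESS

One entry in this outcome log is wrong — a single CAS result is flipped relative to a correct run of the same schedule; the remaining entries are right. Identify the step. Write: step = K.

Correct run:
[1] T0.load  rd  (counter 1, T0.r 1)
[2] T0.cas  hit  (counter 2, T0.r 1)
[3] T0.load  rd  (counter 2, T0.r 2)
[4] T1.load  rd  (counter 2, T1.r 2)
[5] T0.cas  hit  (counter 3, T0.r 2)
[6] T1.cas  miss  (counter 3, T1.r 2)
[7] T0.load  rd  (counter 3, T0.r 3)
[8] T0.cas  hit  (counter 4, T0.r 3)
[9] T0.load  rd  (counter 4, T0.r 4)
[10] T1.load  rd  (counter 4, T1.r 4)
[11] T1.cas  hit  (counter 5, T1.r 4)
[12] T0.cas  miss  (counter 5, T0.r 4)
[13] T1.load  rd  (counter 5, T1.r 5)
[14] T1.cas  hit  (counter 6, T1.r 5)
Mismatch at 12.

step = 12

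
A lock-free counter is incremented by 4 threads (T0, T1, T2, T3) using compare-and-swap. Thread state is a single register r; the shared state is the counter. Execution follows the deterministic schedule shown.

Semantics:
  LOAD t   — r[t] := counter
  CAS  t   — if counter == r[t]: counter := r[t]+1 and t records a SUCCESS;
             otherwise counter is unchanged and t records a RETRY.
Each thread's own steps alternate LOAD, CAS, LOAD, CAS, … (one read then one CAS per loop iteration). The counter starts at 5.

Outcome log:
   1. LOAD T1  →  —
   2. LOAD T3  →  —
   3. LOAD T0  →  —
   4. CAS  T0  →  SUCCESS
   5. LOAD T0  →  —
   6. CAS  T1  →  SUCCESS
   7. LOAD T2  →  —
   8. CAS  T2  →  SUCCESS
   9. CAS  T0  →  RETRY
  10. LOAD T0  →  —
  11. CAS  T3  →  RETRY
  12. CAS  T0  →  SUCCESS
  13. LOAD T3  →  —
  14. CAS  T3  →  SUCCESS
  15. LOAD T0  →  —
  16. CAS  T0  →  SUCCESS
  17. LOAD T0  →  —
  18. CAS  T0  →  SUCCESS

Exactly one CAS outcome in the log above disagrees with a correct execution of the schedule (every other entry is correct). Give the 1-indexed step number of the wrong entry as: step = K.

Re-executing:
T1 LOAD — after: cnt=5, r=5 — load
T3 LOAD — after: cnt=5, r=5 — load
T0 LOAD — after: cnt=5, r=5 — load
T0 CAS — after: cnt=6, r=5 — ok
T0 LOAD — after: cnt=6, r=6 — load
T1 CAS — after: cnt=6, r=5 — retry
T2 LOAD — after: cnt=6, r=6 — load
T2 CAS — after: cnt=7, r=6 — ok
T0 CAS — after: cnt=7, r=6 — retry
T0 LOAD — after: cnt=7, r=7 — load
T3 CAS — after: cnt=7, r=5 — retry
T0 CAS — after: cnt=8, r=7 — ok
T3 LOAD — after: cnt=8, r=8 — load
T3 CAS — after: cnt=9, r=8 — ok
T0 LOAD — after: cnt=9, r=9 — load
T0 CAS — after: cnt=10, r=9 — ok
T0 LOAD — after: cnt=10, r=10 — load
T0 CAS — after: cnt=11, r=10 — ok
Mismatch at 6.

step = 6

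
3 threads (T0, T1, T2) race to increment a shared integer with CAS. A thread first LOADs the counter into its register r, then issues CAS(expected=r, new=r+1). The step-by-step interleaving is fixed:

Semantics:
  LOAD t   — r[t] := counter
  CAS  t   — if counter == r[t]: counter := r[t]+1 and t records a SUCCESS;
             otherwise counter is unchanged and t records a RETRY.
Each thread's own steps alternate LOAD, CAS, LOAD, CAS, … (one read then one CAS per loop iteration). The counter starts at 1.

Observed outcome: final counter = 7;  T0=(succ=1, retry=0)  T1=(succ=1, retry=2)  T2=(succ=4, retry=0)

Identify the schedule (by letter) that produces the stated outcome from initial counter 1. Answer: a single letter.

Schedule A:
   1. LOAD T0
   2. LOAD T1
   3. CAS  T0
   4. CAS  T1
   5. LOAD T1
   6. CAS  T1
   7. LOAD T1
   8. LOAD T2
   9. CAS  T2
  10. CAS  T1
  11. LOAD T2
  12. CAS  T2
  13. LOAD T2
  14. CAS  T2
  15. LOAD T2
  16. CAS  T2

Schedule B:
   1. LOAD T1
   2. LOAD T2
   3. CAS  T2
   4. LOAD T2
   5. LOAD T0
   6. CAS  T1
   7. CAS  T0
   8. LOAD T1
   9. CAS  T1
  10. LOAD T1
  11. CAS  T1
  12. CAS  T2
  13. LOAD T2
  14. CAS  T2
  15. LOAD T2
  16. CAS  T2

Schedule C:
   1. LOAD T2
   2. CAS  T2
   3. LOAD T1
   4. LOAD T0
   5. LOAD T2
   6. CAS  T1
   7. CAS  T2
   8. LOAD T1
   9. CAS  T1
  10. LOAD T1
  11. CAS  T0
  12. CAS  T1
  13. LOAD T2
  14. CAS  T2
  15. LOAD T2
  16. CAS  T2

A

Tracing schedule A:
T0 LOAD — after: cnt=1, r=1 — load
T1 LOAD — after: cnt=1, r=1 — load
T0 CAS — after: cnt=2, r=1 — ok
T1 CAS — after: cnt=2, r=1 — retry
T1 LOAD — after: cnt=2, r=2 — load
T1 CAS — after: cnt=3, r=2 — ok
T1 LOAD — after: cnt=3, r=3 — load
T2 LOAD — after: cnt=3, r=3 — load
T2 CAS — after: cnt=4, r=3 — ok
T1 CAS — after: cnt=4, r=3 — retry
T2 LOAD — after: cnt=4, r=4 — load
T2 CAS — after: cnt=5, r=4 — ok
T2 LOAD — after: cnt=5, r=5 — load
T2 CAS — after: cnt=6, r=5 — ok
T2 LOAD — after: cnt=6, r=6 — load
T2 CAS — after: cnt=7, r=6 — ok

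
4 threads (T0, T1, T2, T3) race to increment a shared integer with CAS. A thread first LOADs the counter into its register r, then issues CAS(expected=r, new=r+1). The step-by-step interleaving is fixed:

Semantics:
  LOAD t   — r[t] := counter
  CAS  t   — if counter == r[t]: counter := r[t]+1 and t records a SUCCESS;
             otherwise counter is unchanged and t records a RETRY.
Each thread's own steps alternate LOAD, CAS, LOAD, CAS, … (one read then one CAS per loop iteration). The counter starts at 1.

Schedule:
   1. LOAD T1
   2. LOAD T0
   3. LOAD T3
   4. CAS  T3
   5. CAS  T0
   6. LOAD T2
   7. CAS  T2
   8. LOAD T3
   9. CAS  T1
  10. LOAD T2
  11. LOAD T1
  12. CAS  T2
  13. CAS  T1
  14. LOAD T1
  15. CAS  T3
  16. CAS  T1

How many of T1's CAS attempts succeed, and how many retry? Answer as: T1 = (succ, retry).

[1] T1.load  rd  (counter 1, T1.r 1)
[2] T0.load  rd  (counter 1, T0.r 1)
[3] T3.load  rd  (counter 1, T3.r 1)
[4] T3.cas  hit  (counter 2, T3.r 1)
[5] T0.cas  miss  (counter 2, T0.r 1)
[6] T2.load  rd  (counter 2, T2.r 2)
[7] T2.cas  hit  (counter 3, T2.r 2)
[8] T3.load  rd  (counter 3, T3.r 3)
[9] T1.cas  miss  (counter 3, T1.r 1)
[10] T2.load  rd  (counter 3, T2.r 3)
[11] T1.load  rd  (counter 3, T1.r 3)
[12] T2.cas  hit  (counter 4, T2.r 3)
[13] T1.cas  miss  (counter 4, T1.r 3)
[14] T1.load  rd  (counter 4, T1.r 4)
[15] T3.cas  miss  (counter 4, T3.r 3)
[16] T1.cas  hit  (counter 5, T1.r 4)

T1 = (1, 2)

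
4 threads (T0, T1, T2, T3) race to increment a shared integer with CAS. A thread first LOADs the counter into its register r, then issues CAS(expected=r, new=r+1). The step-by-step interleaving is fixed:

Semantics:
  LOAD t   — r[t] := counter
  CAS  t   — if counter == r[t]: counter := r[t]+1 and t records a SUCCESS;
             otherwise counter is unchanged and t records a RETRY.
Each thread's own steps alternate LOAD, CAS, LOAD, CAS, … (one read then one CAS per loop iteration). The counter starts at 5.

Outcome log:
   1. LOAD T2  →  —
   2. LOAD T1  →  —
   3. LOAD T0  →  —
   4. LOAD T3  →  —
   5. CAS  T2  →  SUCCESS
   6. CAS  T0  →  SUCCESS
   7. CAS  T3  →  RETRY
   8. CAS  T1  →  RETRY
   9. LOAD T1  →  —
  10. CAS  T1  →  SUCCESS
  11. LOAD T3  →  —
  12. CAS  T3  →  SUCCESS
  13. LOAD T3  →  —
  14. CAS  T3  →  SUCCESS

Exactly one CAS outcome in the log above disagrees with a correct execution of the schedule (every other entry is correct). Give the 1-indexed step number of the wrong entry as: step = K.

step = 6

Correct run:
   1) LOAD T2:  M=5  r_T2=5
   2) LOAD T1:  M=5  r_T1=5
   3) LOAD T0:  M=5  r_T0=5
   4) LOAD T3:  M=5  r_T3=5
   5) CAS  T2:  M=6  r_T2=5 ✓
   6) CAS  T0:  M=6  r_T0=5 ✗
   7) CAS  T3:  M=6  r_T3=5 ✗
   8) CAS  T1:  M=6  r_T1=5 ✗
   9) LOAD T1:  M=6  r_T1=6
  10) CAS  T1:  M=7  r_T1=6 ✓
  11) LOAD T3:  M=7  r_T3=7
  12) CAS  T3:  M=8  r_T3=7 ✓
  13) LOAD T3:  M=8  r_T3=8
  14) CAS  T3:  M=9  r_T3=8 ✓
Log disagrees first at step 6.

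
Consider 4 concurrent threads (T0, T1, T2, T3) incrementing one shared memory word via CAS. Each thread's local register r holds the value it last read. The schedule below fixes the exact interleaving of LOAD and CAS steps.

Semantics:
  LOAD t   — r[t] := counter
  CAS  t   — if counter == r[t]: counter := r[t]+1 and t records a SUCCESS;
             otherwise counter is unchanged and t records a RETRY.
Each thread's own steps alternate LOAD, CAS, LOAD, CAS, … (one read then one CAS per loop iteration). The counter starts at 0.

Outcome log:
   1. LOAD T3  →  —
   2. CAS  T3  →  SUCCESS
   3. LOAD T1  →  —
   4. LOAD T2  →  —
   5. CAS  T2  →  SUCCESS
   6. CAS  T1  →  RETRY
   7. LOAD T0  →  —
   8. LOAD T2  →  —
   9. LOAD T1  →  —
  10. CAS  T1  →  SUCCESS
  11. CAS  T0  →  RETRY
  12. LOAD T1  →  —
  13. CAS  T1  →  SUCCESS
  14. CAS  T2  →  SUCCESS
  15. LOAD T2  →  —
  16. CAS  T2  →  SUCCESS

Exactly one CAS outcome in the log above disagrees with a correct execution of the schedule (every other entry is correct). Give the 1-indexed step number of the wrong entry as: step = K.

step = 14

Re-executing:
   1) LOAD T3:  M=0  r_T3=0
   2) CAS  T3:  M=1  r_T3=0 ✓
   3) LOAD T1:  M=1  r_T1=1
   4) LOAD T2:  M=1  r_T2=1
   5) CAS  T2:  M=2  r_T2=1 ✓
   6) CAS  T1:  M=2  r_T1=1 ✗
   7) LOAD T0:  M=2  r_T0=2
   8) LOAD T2:  M=2  r_T2=2
   9) LOAD T1:  M=2  r_T1=2
  10) CAS  T1:  M=3  r_T1=2 ✓
  11) CAS  T0:  M=3  r_T0=2 ✗
  12) LOAD T1:  M=3  r_T1=3
  13) CAS  T1:  M=4  r_T1=3 ✓
  14) CAS  T2:  M=4  r_T2=2 ✗
  15) LOAD T2:  M=4  r_T2=4
  16) CAS  T2:  M=5  r_T2=4 ✓
Log disagrees first at step 14.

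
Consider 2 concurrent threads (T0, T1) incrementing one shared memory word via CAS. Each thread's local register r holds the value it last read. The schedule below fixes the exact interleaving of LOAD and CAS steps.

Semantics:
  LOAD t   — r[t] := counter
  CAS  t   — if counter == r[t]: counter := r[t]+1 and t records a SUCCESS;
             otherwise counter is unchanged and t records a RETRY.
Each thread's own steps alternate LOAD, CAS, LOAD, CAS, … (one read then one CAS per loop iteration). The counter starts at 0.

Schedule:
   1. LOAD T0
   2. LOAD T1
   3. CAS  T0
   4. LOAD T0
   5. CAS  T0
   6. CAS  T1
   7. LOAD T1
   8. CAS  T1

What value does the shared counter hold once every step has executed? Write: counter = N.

counter = 3

step 1: T0 LOAD ⇒ load; ctr=0 reg=0
step 2: T1 LOAD ⇒ load; ctr=0 reg=0
step 3: T0 CAS ⇒ ok; ctr=1 reg=0
step 4: T0 LOAD ⇒ load; ctr=1 reg=1
step 5: T0 CAS ⇒ ok; ctr=2 reg=1
step 6: T1 CAS ⇒ retry; ctr=2 reg=0
step 7: T1 LOAD ⇒ load; ctr=2 reg=2
step 8: T1 CAS ⇒ ok; ctr=3 reg=2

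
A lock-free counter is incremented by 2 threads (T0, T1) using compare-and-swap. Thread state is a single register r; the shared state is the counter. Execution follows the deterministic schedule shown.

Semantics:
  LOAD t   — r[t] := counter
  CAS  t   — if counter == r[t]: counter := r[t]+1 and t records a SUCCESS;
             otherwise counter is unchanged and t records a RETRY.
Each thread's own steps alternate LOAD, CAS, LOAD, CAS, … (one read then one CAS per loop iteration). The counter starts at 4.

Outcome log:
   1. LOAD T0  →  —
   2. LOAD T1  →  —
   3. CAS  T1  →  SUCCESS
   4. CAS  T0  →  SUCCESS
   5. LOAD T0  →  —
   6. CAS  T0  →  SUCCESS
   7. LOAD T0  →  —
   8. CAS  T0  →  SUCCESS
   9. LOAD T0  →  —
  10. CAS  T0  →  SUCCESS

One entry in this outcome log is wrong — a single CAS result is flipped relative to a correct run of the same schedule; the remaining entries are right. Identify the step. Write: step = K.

Reference trace:
[1] T0.load  rd  (counter 4, T0.r 4)
[2] T1.load  rd  (counter 4, T1.r 4)
[3] T1.cas  hit  (counter 5, T1.r 4)
[4] T0.cas  miss  (counter 5, T0.r 4)
[5] T0.load  rd  (counter 5, T0.r 5)
[6] T0.cas  hit  (counter 6, T0.r 5)
[7] T0.load  rd  (counter 6, T0.r 6)
[8] T0.cas  hit  (counter 7, T0.r 6)
[9] T0.load  rd  (counter 7, T0.r 7)
[10] T0.cas  hit  (counter 8, T0.r 7)
Flip is step 4.

step = 4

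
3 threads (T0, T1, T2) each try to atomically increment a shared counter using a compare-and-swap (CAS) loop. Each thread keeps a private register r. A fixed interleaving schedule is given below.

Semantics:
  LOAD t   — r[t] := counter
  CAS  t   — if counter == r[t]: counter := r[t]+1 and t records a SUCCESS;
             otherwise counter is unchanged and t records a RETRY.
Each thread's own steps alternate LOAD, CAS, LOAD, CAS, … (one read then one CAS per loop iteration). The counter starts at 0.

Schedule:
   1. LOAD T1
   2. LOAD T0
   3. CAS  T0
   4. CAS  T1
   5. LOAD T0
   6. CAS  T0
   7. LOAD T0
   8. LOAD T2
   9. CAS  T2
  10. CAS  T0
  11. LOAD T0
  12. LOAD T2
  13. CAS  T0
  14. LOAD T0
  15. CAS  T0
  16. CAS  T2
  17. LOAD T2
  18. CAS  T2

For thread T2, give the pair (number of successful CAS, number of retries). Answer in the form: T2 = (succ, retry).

step 1: T1 LOAD ⇒ load; ctr=0 reg=0
step 2: T0 LOAD ⇒ load; ctr=0 reg=0
step 3: T0 CAS ⇒ ok; ctr=1 reg=0
step 4: T1 CAS ⇒ retry; ctr=1 reg=0
step 5: T0 LOAD ⇒ load; ctr=1 reg=1
step 6: T0 CAS ⇒ ok; ctr=2 reg=1
step 7: T0 LOAD ⇒ load; ctr=2 reg=2
step 8: T2 LOAD ⇒ load; ctr=2 reg=2
step 9: T2 CAS ⇒ ok; ctr=3 reg=2
step 10: T0 CAS ⇒ retry; ctr=3 reg=2
step 11: T0 LOAD ⇒ load; ctr=3 reg=3
step 12: T2 LOAD ⇒ load; ctr=3 reg=3
step 13: T0 CAS ⇒ ok; ctr=4 reg=3
step 14: T0 LOAD ⇒ load; ctr=4 reg=4
step 15: T0 CAS ⇒ ok; ctr=5 reg=4
step 16: T2 CAS ⇒ retry; ctr=5 reg=3
step 17: T2 LOAD ⇒ load; ctr=5 reg=5
step 18: T2 CAS ⇒ ok; ctr=6 reg=5

T2 = (2, 1)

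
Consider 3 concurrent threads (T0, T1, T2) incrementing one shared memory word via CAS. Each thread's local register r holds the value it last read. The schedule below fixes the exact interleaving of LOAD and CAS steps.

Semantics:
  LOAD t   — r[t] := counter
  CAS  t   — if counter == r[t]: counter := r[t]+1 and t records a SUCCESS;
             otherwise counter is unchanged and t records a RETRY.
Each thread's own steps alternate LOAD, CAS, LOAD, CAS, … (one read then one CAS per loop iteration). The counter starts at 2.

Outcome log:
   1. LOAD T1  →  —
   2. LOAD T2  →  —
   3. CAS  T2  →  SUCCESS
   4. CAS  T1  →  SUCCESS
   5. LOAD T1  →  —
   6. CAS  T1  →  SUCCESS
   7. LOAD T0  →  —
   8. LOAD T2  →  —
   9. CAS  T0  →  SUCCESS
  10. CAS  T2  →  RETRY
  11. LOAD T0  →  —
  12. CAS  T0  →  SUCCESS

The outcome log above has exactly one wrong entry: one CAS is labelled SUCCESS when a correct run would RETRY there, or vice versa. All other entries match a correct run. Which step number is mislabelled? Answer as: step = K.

Reference trace:
step 1: T1 LOAD ⇒ load; ctr=2 reg=2
step 2: T2 LOAD ⇒ load; ctr=2 reg=2
step 3: T2 CAS ⇒ ok; ctr=3 reg=2
step 4: T1 CAS ⇒ retry; ctr=3 reg=2
step 5: T1 LOAD ⇒ load; ctr=3 reg=3
step 6: T1 CAS ⇒ ok; ctr=4 reg=3
step 7: T0 LOAD ⇒ load; ctr=4 reg=4
step 8: T2 LOAD ⇒ load; ctr=4 reg=4
step 9: T0 CAS ⇒ ok; ctr=5 reg=4
step 10: T2 CAS ⇒ retry; ctr=5 reg=4
step 11: T0 LOAD ⇒ load; ctr=5 reg=5
step 12: T0 CAS ⇒ ok; ctr=6 reg=5
Flip is step 4.

step = 4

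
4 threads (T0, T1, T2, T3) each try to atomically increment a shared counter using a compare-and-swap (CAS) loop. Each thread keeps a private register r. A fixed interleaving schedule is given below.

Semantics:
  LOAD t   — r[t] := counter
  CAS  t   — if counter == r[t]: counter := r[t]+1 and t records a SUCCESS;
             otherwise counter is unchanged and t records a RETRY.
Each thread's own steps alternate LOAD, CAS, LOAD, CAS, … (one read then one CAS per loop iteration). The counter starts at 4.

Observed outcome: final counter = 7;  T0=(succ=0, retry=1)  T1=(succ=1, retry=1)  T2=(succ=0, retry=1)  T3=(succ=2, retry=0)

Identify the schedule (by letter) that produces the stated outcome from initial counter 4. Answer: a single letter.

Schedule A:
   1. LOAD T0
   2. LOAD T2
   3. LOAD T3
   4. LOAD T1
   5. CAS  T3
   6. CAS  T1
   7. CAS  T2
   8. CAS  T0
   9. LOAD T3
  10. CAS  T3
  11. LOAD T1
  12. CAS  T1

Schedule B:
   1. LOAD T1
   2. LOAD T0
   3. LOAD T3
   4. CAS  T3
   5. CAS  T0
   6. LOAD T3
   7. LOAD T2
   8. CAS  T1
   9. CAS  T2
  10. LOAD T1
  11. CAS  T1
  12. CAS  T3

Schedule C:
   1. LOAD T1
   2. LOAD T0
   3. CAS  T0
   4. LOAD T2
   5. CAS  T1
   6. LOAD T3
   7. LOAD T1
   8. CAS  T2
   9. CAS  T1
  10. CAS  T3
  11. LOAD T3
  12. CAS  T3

Run A:
1. LOAD T0 → mem=4 r[T0]=4 [LOAD]
2. LOAD T2 → mem=4 r[T2]=4 [LOAD]
3. LOAD T3 → mem=4 r[T3]=4 [LOAD]
4. LOAD T1 → mem=4 r[T1]=4 [LOAD]
5. CAS T3 → mem=5 r[T3]=4 [OK]
6. CAS T1 → mem=5 r[T1]=4 [RETRY]
7. CAS T2 → mem=5 r[T2]=4 [RETRY]
8. CAS T0 → mem=5 r[T0]=4 [RETRY]
9. LOAD T3 → mem=5 r[T3]=5 [LOAD]
10. CAS T3 → mem=6 r[T3]=5 [OK]
11. LOAD T1 → mem=6 r[T1]=6 [LOAD]
12. CAS T1 → mem=7 r[T1]=6 [OK]

A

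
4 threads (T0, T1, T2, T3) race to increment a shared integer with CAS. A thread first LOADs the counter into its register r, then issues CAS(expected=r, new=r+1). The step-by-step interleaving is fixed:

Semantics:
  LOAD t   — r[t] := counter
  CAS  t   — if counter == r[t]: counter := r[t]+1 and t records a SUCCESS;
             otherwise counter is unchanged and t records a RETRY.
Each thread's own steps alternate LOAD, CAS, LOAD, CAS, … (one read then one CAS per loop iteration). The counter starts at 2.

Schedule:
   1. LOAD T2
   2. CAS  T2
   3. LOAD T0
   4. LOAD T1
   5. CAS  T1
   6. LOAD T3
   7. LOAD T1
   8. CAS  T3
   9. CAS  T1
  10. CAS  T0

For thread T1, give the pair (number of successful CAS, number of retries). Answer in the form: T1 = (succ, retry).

T1 = (1, 1)

[1] T2.load  rd  (counter 2, T2.r 2)
[2] T2.cas  hit  (counter 3, T2.r 2)
[3] T0.load  rd  (counter 3, T0.r 3)
[4] T1.load  rd  (counter 3, T1.r 3)
[5] T1.cas  hit  (counter 4, T1.r 3)
[6] T3.load  rd  (counter 4, T3.r 4)
[7] T1.load  rd  (counter 4, T1.r 4)
[8] T3.cas  hit  (counter 5, T3.r 4)
[9] T1.cas  miss  (counter 5, T1.r 4)
[10] T0.cas  miss  (counter 5, T0.r 3)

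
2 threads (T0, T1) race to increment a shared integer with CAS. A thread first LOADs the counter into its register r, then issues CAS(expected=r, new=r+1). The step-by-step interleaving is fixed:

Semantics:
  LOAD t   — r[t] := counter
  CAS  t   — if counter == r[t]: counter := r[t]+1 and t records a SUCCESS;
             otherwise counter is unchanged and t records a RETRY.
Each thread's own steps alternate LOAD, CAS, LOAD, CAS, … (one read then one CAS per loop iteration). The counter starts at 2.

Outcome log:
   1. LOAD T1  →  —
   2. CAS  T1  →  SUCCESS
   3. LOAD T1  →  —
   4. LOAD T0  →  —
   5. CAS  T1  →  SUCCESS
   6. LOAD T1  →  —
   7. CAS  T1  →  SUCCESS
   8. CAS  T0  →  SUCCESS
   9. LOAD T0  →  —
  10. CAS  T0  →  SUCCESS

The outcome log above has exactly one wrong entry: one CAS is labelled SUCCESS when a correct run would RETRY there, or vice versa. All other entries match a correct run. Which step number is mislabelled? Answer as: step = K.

Re-executing:
T1 LOAD — after: cnt=2, r=2 — load
T1 CAS — after: cnt=3, r=2 — ok
T1 LOAD — after: cnt=3, r=3 — load
T0 LOAD — after: cnt=3, r=3 — load
T1 CAS — after: cnt=4, r=3 — ok
T1 LOAD — after: cnt=4, r=4 — load
T1 CAS — after: cnt=5, r=4 — ok
T0 CAS — after: cnt=5, r=3 — retry
T0 LOAD — after: cnt=5, r=5 — load
T0 CAS — after: cnt=6, r=5 — ok
Mismatch at 8.

step = 8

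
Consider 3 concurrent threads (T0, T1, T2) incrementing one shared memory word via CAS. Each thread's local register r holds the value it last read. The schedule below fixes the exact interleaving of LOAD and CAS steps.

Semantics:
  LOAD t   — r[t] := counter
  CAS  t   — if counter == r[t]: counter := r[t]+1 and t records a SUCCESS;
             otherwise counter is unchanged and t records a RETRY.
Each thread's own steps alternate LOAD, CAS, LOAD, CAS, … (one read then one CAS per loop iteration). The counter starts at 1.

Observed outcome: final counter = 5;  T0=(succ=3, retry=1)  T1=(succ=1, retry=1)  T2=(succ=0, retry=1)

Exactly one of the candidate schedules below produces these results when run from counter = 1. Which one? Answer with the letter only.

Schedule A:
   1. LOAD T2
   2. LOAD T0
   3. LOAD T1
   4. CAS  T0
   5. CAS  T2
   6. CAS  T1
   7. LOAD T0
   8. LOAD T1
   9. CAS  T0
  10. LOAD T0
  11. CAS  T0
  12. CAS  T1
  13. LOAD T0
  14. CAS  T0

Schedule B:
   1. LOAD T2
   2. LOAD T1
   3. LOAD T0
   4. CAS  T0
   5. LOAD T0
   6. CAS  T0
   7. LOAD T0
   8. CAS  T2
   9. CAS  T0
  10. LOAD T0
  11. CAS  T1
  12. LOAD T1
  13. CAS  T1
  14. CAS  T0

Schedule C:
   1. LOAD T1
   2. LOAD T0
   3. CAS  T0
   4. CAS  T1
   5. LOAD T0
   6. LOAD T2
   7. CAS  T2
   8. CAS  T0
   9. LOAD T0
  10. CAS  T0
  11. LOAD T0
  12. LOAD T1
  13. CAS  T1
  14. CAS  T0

B

Run B:
[1] T2.load  rd  (counter 1, T2.r 1)
[2] T1.load  rd  (counter 1, T1.r 1)
[3] T0.load  rd  (counter 1, T0.r 1)
[4] T0.cas  hit  (counter 2, T0.r 1)
[5] T0.load  rd  (counter 2, T0.r 2)
[6] T0.cas  hit  (counter 3, T0.r 2)
[7] T0.load  rd  (counter 3, T0.r 3)
[8] T2.cas  miss  (counter 3, T2.r 1)
[9] T0.cas  hit  (counter 4, T0.r 3)
[10] T0.load  rd  (counter 4, T0.r 4)
[11] T1.cas  miss  (counter 4, T1.r 1)
[12] T1.load  rd  (counter 4, T1.r 4)
[13] T1.cas  hit  (counter 5, T1.r 4)
[14] T0.cas  miss  (counter 5, T0.r 4)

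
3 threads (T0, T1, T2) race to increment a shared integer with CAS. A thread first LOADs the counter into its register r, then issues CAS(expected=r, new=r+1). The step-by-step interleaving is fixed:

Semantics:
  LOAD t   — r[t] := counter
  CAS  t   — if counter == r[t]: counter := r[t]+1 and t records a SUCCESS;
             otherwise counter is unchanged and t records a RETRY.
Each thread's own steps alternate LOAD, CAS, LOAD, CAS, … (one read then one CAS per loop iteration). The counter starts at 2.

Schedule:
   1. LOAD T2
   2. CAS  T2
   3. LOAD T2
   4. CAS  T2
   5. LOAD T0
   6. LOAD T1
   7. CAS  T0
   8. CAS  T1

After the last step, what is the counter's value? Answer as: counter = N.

counter = 5

T2 LOAD — after: cnt=2, r=2 — load
T2 CAS — after: cnt=3, r=2 — ok
T2 LOAD — after: cnt=3, r=3 — load
T2 CAS — after: cnt=4, r=3 — ok
T0 LOAD — after: cnt=4, r=4 — load
T1 LOAD — after: cnt=4, r=4 — load
T0 CAS — after: cnt=5, r=4 — ok
T1 CAS — after: cnt=5, r=4 — retry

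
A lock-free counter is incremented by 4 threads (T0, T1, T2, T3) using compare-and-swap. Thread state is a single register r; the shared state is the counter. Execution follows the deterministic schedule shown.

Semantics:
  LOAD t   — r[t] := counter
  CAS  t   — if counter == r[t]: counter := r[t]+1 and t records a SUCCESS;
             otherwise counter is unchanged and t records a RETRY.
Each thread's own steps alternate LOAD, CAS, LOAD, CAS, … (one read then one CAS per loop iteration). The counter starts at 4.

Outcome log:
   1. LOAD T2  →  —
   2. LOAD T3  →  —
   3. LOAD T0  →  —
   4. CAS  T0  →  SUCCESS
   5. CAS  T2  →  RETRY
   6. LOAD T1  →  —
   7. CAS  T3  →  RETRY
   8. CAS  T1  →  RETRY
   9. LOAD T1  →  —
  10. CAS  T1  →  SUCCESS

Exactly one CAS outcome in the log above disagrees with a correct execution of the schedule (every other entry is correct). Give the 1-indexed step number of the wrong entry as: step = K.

step = 8

Re-executing:
[1] T2.load  rd  (counter 4, T2.r 4)
[2] T3.load  rd  (counter 4, T3.r 4)
[3] T0.load  rd  (counter 4, T0.r 4)
[4] T0.cas  hit  (counter 5, T0.r 4)
[5] T2.cas  miss  (counter 5, T2.r 4)
[6] T1.load  rd  (counter 5, T1.r 5)
[7] T3.cas  miss  (counter 5, T3.r 4)
[8] T1.cas  hit  (counter 6, T1.r 5)
[9] T1.load  rd  (counter 6, T1.r 6)
[10] T1.cas  hit  (counter 7, T1.r 6)
Log disagrees first at step 8.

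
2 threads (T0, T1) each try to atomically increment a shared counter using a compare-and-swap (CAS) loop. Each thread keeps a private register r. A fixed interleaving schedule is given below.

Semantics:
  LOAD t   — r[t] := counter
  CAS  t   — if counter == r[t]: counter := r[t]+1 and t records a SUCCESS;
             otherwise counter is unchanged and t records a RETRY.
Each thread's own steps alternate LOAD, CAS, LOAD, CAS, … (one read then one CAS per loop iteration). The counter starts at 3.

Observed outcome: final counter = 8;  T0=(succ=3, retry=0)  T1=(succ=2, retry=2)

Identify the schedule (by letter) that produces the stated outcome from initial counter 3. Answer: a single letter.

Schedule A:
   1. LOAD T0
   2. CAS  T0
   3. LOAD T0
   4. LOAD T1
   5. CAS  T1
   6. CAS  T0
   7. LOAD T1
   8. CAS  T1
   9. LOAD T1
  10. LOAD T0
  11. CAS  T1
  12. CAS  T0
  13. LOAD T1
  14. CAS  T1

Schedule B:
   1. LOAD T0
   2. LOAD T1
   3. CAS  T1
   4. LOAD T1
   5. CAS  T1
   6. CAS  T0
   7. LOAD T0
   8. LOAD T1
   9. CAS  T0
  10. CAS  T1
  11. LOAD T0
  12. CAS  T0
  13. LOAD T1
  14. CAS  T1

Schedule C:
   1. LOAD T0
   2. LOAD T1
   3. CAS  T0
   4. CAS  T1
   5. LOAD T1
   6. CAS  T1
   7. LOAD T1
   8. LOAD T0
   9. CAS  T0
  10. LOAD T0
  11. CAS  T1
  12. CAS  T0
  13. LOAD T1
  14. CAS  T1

C

Tracing schedule C:
1. LOAD T0 → mem=3 r[T0]=3 [LOAD]
2. LOAD T1 → mem=3 r[T1]=3 [LOAD]
3. CAS T0 → mem=4 r[T0]=3 [OK]
4. CAS T1 → mem=4 r[T1]=3 [RETRY]
5. LOAD T1 → mem=4 r[T1]=4 [LOAD]
6. CAS T1 → mem=5 r[T1]=4 [OK]
7. LOAD T1 → mem=5 r[T1]=5 [LOAD]
8. LOAD T0 → mem=5 r[T0]=5 [LOAD]
9. CAS T0 → mem=6 r[T0]=5 [OK]
10. LOAD T0 → mem=6 r[T0]=6 [LOAD]
11. CAS T1 → mem=6 r[T1]=5 [RETRY]
12. CAS T0 → mem=7 r[T0]=6 [OK]
13. LOAD T1 → mem=7 r[T1]=7 [LOAD]
14. CAS T1 → mem=8 r[T1]=7 [OK]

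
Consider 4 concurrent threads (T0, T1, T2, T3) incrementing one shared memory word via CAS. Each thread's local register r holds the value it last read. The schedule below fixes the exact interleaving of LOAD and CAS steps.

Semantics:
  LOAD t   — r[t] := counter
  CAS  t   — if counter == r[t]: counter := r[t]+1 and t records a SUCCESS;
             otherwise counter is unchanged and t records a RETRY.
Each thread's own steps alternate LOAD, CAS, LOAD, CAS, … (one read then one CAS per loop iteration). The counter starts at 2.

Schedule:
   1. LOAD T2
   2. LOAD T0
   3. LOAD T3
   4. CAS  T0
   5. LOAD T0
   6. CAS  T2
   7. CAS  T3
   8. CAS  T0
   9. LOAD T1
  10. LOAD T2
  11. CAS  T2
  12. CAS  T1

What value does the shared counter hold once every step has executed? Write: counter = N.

   1) LOAD T2:  M=2  r_T2=2
   2) LOAD T0:  M=2  r_T0=2
   3) LOAD T3:  M=2  r_T3=2
   4) CAS  T0:  M=3  r_T0=2 ✓
   5) LOAD T0:  M=3  r_T0=3
   6) CAS  T2:  M=3  r_T2=2 ✗
   7) CAS  T3:  M=3  r_T3=2 ✗
   8) CAS  T0:  M=4  r_T0=3 ✓
   9) LOAD T1:  M=4  r_T1=4
  10) LOAD T2:  M=4  r_T2=4
  11) CAS  T2:  M=5  r_T2=4 ✓
  12) CAS  T1:  M=5  r_T1=4 ✗

counter = 5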